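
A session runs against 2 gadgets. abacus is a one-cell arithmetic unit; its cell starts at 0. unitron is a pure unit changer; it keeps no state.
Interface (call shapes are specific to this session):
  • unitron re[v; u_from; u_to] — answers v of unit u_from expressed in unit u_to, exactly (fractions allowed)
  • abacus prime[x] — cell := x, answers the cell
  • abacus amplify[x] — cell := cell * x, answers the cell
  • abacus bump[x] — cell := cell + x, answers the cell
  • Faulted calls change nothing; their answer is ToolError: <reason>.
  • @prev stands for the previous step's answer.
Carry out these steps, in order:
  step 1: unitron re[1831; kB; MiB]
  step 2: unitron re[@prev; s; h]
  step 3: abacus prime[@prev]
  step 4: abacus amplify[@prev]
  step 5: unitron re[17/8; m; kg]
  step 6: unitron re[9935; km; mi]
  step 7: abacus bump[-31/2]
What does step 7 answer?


Act: unitron re[v=1831; u_from=kB; u_to=MiB]
Obs: 228875/131072
Act: unitron re[v=@prev; u_from=s; u_to=h]
Obs: 9155/18874368
Act: abacus prime[x=@prev]
Obs: 9155/18874368
Act: abacus amplify[x=@prev]
Obs: 83814025/356241767399424
Act: unitron re[v=17/8; u_from=m; u_to=kg]
Obs: ToolError: incompatible units
Act: unitron re[v=9935; u_from=km; u_to=mi]
Obs: 155234375/25146
Act: abacus bump[x=-31/2]
Obs: -5521747310877047/356241767399424

Answer: -5521747310877047/356241767399424


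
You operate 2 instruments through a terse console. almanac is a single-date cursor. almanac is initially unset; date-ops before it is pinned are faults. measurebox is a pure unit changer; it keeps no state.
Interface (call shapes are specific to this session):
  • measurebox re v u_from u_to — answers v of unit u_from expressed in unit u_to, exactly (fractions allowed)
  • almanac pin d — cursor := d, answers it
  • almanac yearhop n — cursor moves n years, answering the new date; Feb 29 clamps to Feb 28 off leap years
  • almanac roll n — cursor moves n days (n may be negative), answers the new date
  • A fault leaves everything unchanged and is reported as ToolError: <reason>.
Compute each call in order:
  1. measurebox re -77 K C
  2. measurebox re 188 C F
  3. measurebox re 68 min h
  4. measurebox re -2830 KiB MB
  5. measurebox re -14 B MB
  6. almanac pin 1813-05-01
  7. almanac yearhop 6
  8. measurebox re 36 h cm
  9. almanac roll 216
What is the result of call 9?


~$ measurebox re v: -77 u_from: K u_to: C
:: -7003/20
~$ measurebox re v: 188 u_from: C u_to: F
:: 1852/5
~$ measurebox re v: 68 u_from: min u_to: h
:: 17/15
~$ measurebox re v: -2830 u_from: KiB u_to: MB
:: -9056/3125
~$ measurebox re v: -14 u_from: B u_to: MB
:: -7/500000
~$ almanac pin d: 1813-05-01
:: 1813-05-01
~$ almanac yearhop n: 6
:: 1819-05-01
~$ measurebox re v: 36 u_from: h u_to: cm
:: ToolError: incompatible units
~$ almanac roll n: 216
:: 1819-12-03

Answer: 1819-12-03


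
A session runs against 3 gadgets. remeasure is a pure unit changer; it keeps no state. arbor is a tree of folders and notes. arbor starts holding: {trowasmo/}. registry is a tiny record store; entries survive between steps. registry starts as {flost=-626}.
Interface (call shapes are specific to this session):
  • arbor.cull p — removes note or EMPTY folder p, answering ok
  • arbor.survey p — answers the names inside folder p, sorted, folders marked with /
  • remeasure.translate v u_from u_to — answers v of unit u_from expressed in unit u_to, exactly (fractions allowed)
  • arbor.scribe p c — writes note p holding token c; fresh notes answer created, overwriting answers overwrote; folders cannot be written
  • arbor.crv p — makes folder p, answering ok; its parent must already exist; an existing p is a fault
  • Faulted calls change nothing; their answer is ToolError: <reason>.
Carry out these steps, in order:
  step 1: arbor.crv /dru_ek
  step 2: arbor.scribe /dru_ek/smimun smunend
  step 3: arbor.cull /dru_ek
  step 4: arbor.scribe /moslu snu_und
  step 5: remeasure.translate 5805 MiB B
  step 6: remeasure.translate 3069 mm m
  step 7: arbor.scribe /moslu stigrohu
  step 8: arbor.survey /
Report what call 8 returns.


Step: crv[p→/dru_ek]
Result: ok
Step: scribe[p→/dru_ek/smimun; c→smunend]
Result: created
Step: cull[p→/dru_ek]
Result: ToolError: not empty
Step: scribe[p→/moslu; c→snu_und]
Result: created
Step: translate[v→5805; u_from→MiB; u_to→B]
Result: 6086983680
Step: translate[v→3069; u_from→mm; u_to→m]
Result: 3069/1000
Step: scribe[p→/moslu; c→stigrohu]
Result: overwrote
Step: survey[p→/]
Result: [dru_ek/, moslu, trowasmo/]

Answer: [dru_ek/, moslu, trowasmo/]


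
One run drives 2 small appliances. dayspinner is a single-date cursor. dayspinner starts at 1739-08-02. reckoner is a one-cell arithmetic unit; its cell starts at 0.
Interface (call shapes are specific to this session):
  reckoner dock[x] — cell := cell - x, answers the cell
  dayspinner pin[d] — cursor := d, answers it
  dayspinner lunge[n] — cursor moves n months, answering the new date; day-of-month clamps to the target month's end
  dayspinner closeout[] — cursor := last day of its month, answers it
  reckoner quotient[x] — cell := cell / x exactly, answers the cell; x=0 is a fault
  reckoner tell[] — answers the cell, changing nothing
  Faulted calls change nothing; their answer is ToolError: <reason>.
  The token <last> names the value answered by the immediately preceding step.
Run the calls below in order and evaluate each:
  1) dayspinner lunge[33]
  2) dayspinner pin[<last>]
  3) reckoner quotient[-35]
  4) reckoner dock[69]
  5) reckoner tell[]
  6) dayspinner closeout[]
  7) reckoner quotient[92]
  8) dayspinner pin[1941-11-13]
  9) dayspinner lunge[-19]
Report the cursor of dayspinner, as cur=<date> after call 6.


Invoking dayspinner lunge passing n=33, and get 1742-05-02.
Using dayspinner pin passing d=<last>, and see 1742-05-02.
I call reckoner quotient passing x=-35, and get 0.
Invoking reckoner dock passing x=69, which returns -69.
I call reckoner tell: -69.
I invoke dayspinner closeout(), and get 1742-05-31.
Now I run reckoner quotient passing x=92, giving -3/4.
Then dayspinner pin passing d=1941-11-13, yielding 1941-11-13.
Calling dayspinner lunge passing n=-19, — result: 1940-04-13.

Answer: cur=1742-05-31


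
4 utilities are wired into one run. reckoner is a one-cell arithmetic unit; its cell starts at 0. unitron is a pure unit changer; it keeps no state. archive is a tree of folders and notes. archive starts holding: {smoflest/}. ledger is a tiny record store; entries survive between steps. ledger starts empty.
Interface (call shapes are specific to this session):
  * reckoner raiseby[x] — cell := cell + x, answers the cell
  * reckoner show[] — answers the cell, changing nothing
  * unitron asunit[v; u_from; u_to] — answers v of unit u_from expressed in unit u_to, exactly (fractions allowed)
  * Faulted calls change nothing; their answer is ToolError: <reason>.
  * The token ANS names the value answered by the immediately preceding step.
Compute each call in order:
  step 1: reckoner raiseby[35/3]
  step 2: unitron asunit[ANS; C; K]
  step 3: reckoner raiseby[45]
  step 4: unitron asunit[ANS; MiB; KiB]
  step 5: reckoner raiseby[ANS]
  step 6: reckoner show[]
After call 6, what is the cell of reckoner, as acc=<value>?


% 1. reckoner raiseby(35/3) => 35/3
% 2. unitron asunit(ANS, C, K) => 17089/60
% 3. reckoner raiseby(45) => 170/3
% 4. unitron asunit(ANS, MiB, KiB) => 174080/3
% 5. reckoner raiseby(ANS) => 174250/3
% 6. reckoner show() => 174250/3

Answer: acc=174250/3


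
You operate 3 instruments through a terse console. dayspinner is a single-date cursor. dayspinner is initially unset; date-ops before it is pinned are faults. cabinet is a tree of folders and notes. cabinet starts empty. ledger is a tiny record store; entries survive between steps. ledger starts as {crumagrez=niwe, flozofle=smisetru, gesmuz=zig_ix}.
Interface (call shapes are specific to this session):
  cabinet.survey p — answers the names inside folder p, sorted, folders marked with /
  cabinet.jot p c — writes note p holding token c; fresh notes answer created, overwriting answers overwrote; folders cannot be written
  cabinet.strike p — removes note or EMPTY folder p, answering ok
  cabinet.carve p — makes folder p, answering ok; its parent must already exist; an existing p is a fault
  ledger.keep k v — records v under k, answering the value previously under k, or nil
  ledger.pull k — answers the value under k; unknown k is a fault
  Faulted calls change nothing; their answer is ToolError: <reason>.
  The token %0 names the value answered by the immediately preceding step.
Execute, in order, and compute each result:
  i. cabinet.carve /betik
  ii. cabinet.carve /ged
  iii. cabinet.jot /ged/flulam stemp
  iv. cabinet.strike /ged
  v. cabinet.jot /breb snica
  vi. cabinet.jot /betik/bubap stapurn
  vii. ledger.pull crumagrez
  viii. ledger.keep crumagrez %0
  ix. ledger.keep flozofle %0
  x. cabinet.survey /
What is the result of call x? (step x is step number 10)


Answer: [betik/, breb, ged/]

Derivation:
;; cabinet.carve(/betik) == ok
;; cabinet.carve(/ged) == ok
;; cabinet.jot(/ged/flulam, stemp) == created
;; cabinet.strike(/ged) == ToolError: not empty
;; cabinet.jot(/breb, snica) == created
;; cabinet.jot(/betik/bubap, stapurn) == created
;; ledger.pull(crumagrez) == niwe
;; ledger.keep(crumagrez, %0) == niwe
;; ledger.keep(flozofle, %0) == smisetru
;; cabinet.survey(/) == [betik/, breb, ged/]


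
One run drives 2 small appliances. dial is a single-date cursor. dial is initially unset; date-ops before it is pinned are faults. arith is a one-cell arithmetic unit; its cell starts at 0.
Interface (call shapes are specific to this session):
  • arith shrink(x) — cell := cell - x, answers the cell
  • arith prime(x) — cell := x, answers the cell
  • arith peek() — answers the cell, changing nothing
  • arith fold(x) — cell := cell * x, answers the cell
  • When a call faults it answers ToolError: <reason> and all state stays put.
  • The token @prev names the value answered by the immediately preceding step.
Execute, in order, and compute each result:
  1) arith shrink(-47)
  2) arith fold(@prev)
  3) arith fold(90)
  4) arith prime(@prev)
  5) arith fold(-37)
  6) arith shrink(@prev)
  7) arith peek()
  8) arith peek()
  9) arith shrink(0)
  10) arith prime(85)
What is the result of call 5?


Act: arith shrink[x: -47]
Obs: 47
Act: arith fold[x: @prev]
Obs: 2209
Act: arith fold[x: 90]
Obs: 198810
Act: arith prime[x: @prev]
Obs: 198810
Act: arith fold[x: -37]
Obs: -7355970
Act: arith shrink[x: @prev]
Obs: 0
Act: arith peek[]
Obs: 0
Act: arith peek[]
Obs: 0
Act: arith shrink[x: 0]
Obs: 0
Act: arith prime[x: 85]
Obs: 85

Answer: -7355970


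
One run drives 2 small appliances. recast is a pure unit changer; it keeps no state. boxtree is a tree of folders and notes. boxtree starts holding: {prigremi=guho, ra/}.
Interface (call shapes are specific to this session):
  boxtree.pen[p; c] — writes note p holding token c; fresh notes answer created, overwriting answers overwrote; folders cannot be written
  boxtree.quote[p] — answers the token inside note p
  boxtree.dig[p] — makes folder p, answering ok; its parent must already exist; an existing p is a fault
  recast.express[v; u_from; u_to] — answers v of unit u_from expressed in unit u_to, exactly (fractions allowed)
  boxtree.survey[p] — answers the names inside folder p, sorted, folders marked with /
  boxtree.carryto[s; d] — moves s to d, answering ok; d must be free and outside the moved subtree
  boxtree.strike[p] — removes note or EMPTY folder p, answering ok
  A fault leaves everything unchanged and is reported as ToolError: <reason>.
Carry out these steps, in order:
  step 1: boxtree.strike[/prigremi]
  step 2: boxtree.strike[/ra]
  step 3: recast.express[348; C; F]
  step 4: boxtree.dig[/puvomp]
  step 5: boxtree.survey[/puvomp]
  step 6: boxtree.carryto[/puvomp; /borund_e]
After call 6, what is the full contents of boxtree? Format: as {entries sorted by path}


>>> strike p: /prigremi
:: ok
>>> strike p: /ra
:: ok
>>> express v: 348 u_from: C u_to: F
:: 3292/5
>>> dig p: /puvomp
:: ok
>>> survey p: /puvomp
:: []
>>> carryto s: /puvomp d: /borund_e
:: ok

Answer: {borund_e/}


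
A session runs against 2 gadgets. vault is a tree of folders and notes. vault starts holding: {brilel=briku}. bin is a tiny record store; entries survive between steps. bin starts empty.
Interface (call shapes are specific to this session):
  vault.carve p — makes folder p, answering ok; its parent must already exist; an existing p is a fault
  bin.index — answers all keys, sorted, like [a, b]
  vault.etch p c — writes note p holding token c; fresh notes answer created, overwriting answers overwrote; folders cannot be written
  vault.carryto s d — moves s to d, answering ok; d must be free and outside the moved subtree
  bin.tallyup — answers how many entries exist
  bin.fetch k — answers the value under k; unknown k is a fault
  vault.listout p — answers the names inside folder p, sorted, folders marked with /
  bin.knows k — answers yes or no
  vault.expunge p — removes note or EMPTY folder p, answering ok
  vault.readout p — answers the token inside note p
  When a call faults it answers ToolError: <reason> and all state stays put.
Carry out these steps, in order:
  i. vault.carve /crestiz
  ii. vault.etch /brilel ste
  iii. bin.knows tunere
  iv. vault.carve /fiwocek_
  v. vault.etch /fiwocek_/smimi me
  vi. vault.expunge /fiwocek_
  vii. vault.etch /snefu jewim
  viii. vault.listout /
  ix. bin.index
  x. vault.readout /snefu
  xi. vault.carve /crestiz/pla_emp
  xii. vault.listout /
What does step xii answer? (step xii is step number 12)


Answer: [brilel, crestiz/, fiwocek_/, snefu]

Derivation:
I call carve on p: /crestiz, — result: ok.
Invoking etch on p: /brilel, c: ste, — result: overwrote.
Calling knows on k: tunere, and observe no.
I use carve on p: /fiwocek_, and observe ok.
I call etch on p: /fiwocek_/smimi, c: me, and get created.
I run expunge on p: /fiwocek_, giving ToolError: not empty.
Then etch on p: /snefu, c: jewim, and get created.
Now I run listout on p: /: [brilel, crestiz/, fiwocek_/, snefu].
Invoking index, and see [].
Now I run readout on p: /snefu, giving jewim.
I run carve on p: /crestiz/pla_emp, — result: ok.
Calling listout on p: /, → [brilel, crestiz/, fiwocek_/, snefu].


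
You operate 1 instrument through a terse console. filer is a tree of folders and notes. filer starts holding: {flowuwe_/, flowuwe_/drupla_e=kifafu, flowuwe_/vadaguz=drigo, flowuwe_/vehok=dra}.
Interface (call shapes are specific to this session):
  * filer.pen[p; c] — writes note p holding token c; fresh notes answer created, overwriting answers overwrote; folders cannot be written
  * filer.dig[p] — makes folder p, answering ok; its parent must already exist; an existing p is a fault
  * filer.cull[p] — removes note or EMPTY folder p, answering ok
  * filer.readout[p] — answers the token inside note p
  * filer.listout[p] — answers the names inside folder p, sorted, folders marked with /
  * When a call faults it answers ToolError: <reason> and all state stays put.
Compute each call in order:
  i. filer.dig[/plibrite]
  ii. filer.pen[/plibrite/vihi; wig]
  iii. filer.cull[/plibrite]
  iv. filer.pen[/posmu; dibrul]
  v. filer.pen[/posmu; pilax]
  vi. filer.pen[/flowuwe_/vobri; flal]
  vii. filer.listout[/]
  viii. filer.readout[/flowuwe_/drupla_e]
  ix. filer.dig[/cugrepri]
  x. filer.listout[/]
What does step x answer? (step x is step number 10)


Answer: [cugrepri/, flowuwe_/, plibrite/, posmu]

Derivation:
~$ filer.dig /plibrite
:: ok
~$ filer.pen /plibrite/vihi wig
:: created
~$ filer.cull /plibrite
:: ToolError: not empty
~$ filer.pen /posmu dibrul
:: created
~$ filer.pen /posmu pilax
:: overwrote
~$ filer.pen /flowuwe_/vobri flal
:: created
~$ filer.listout /
:: [flowuwe_/, plibrite/, posmu]
~$ filer.readout /flowuwe_/drupla_e
:: kifafu
~$ filer.dig /cugrepri
:: ok
~$ filer.listout /
:: [cugrepri/, flowuwe_/, plibrite/, posmu]


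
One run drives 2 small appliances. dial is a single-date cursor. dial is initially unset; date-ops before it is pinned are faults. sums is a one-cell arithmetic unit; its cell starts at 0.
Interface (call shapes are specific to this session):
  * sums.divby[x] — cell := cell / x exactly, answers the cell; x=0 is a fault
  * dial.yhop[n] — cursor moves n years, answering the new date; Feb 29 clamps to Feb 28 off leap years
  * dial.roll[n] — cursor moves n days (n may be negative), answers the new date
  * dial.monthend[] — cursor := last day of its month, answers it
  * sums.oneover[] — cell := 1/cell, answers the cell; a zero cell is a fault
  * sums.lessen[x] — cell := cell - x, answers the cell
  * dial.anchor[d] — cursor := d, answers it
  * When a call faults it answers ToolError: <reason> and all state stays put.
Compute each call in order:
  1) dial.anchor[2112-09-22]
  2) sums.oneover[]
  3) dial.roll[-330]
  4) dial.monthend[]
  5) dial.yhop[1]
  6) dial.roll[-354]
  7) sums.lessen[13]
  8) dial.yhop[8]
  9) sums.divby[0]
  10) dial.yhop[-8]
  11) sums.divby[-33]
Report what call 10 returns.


Answer: 2111-11-12

Derivation:
[in] dial.anchor d=2112-09-22
[out] 2112-09-22
[in] sums.oneover
[out] ToolError: reciprocal of zero
[in] dial.roll n=-330
[out] 2111-10-28
[in] dial.monthend
[out] 2111-10-31
[in] dial.yhop n=1
[out] 2112-10-31
[in] dial.roll n=-354
[out] 2111-11-12
[in] sums.lessen x=13
[out] -13
[in] dial.yhop n=8
[out] 2119-11-12
[in] sums.divby x=0
[out] ToolError: division by zero
[in] dial.yhop n=-8
[out] 2111-11-12
[in] sums.divby x=-33
[out] 13/33


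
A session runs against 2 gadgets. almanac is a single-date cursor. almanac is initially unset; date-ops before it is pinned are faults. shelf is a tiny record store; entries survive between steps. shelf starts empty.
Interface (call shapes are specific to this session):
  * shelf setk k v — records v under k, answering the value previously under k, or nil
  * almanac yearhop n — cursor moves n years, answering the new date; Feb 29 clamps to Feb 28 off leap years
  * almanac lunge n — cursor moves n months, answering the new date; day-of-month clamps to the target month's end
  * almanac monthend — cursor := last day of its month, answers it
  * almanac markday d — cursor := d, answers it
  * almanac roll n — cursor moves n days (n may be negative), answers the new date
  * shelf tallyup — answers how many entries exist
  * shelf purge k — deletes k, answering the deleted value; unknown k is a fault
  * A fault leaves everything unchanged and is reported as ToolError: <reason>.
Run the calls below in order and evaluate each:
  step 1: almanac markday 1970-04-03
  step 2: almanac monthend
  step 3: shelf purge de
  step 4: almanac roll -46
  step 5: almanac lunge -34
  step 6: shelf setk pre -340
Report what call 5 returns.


Answer: 1967-05-15

Derivation:
==> almanac markday(d=1970-04-03)
<== 1970-04-03
==> almanac monthend()
<== 1970-04-30
==> shelf purge(k=de)
<== ToolError: no such key de
==> almanac roll(n=-46)
<== 1970-03-15
==> almanac lunge(n=-34)
<== 1967-05-15
==> shelf setk(k=pre, v=-340)
<== nil


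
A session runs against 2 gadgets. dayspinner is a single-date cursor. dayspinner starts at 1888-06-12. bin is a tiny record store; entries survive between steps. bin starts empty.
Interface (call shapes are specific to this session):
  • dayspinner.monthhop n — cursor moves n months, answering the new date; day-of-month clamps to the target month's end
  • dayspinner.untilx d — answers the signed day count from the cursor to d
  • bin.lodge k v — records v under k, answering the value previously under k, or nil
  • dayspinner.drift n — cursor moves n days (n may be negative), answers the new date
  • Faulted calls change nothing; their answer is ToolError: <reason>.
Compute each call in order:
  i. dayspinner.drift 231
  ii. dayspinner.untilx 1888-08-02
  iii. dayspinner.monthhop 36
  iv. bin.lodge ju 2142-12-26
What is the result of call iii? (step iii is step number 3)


Answer: 1892-01-29

Derivation:
% drift n: 231
  1889-01-29
% untilx d: 1888-08-02
  -180
% monthhop n: 36
  1892-01-29
% lodge k: ju v: 2142-12-26
  nil


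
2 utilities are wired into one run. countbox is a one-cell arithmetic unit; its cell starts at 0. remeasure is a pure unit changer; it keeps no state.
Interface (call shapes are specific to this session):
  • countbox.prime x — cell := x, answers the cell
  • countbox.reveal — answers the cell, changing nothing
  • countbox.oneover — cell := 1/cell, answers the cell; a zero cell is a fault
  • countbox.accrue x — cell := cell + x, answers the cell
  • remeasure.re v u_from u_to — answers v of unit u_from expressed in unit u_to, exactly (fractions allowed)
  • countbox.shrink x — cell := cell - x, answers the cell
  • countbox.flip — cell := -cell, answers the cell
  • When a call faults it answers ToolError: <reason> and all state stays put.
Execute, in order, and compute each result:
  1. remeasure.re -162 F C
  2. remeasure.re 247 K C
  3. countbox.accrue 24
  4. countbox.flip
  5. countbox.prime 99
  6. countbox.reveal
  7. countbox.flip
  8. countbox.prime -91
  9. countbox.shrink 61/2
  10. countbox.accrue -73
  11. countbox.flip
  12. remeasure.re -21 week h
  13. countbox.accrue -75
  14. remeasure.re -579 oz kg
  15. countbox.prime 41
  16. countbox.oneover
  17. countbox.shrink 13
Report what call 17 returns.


[in] remeasure.re -162 F C
:: -970/9
[in] remeasure.re 247 K C
:: -523/20
[in] countbox.accrue 24
:: 24
[in] countbox.flip
:: -24
[in] countbox.prime 99
:: 99
[in] countbox.reveal
:: 99
[in] countbox.flip
:: -99
[in] countbox.prime -91
:: -91
[in] countbox.shrink 61/2
:: -243/2
[in] countbox.accrue -73
:: -389/2
[in] countbox.flip
:: 389/2
[in] remeasure.re -21 week h
:: -3528
[in] countbox.accrue -75
:: 239/2
[in] remeasure.re -579 oz kg
:: -26262998223/1600000000
[in] countbox.prime 41
:: 41
[in] countbox.oneover
:: 1/41
[in] countbox.shrink 13
:: -532/41

Answer: -532/41


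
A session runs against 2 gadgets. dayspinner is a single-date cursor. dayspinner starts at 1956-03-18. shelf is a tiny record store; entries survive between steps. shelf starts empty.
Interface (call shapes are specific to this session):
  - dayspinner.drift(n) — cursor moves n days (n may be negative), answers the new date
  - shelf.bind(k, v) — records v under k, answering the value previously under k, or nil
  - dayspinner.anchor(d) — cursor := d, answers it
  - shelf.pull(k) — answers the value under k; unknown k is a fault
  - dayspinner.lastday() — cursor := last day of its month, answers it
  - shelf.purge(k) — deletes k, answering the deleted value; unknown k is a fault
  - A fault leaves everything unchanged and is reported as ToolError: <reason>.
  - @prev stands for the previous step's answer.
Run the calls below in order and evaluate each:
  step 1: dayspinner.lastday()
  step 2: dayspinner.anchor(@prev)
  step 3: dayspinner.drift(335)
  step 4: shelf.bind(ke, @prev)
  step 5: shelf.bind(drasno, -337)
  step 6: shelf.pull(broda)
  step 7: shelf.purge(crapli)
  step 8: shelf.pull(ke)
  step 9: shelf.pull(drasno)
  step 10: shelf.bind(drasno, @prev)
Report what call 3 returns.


Answer: 1957-03-01

Derivation:
Step: lastday[]
Result: 1956-03-31
Step: anchor[d→@prev]
Result: 1956-03-31
Step: drift[n→335]
Result: 1957-03-01
Step: bind[k→ke; v→@prev]
Result: nil
Step: bind[k→drasno; v→-337]
Result: nil
Step: pull[k→broda]
Result: ToolError: no such key broda
Step: purge[k→crapli]
Result: ToolError: no such key crapli
Step: pull[k→ke]
Result: 1957-03-01
Step: pull[k→drasno]
Result: -337
Step: bind[k→drasno; v→@prev]
Result: -337


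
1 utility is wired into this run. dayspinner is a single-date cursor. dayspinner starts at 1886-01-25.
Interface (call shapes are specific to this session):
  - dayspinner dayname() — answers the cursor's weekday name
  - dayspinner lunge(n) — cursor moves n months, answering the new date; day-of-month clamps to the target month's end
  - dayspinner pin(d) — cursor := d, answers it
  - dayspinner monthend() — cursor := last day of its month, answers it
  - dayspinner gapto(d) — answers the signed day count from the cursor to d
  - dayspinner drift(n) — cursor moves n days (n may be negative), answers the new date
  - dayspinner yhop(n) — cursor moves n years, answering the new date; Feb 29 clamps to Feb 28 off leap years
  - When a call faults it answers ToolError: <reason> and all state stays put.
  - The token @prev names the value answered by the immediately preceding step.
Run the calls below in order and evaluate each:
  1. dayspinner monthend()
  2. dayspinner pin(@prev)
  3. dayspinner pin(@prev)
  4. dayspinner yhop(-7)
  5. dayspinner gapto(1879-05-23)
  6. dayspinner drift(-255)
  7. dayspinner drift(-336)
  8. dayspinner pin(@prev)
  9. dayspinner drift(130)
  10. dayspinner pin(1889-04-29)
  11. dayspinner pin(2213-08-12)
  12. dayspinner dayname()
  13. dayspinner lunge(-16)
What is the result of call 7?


Answer: 1877-06-19

Derivation:
==> dayspinner monthend()
<== 1886-01-31
==> dayspinner pin(d: @prev)
<== 1886-01-31
==> dayspinner pin(d: @prev)
<== 1886-01-31
==> dayspinner yhop(n: -7)
<== 1879-01-31
==> dayspinner gapto(d: 1879-05-23)
<== 112
==> dayspinner drift(n: -255)
<== 1878-05-21
==> dayspinner drift(n: -336)
<== 1877-06-19
==> dayspinner pin(d: @prev)
<== 1877-06-19
==> dayspinner drift(n: 130)
<== 1877-10-27
==> dayspinner pin(d: 1889-04-29)
<== 1889-04-29
==> dayspinner pin(d: 2213-08-12)
<== 2213-08-12
==> dayspinner dayname()
<== Thursday
==> dayspinner lunge(n: -16)
<== 2212-04-12


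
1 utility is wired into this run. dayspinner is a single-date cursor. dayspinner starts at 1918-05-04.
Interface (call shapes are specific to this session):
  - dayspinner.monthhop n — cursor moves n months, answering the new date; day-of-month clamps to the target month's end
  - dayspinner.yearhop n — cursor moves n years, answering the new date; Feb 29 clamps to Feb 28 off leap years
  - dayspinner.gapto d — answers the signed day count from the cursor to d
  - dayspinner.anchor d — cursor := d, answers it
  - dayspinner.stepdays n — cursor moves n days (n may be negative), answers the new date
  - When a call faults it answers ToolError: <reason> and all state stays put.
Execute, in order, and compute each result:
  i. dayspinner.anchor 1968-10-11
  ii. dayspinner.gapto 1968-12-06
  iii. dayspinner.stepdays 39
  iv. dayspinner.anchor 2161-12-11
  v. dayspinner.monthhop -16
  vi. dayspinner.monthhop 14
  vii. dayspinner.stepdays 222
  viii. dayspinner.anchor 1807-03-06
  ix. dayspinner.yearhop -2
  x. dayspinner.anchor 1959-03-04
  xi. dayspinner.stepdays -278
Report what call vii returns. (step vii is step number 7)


~$ anchor 1968-10-11
[out] 1968-10-11
~$ gapto 1968-12-06
[out] 56
~$ stepdays 39
[out] 1968-11-19
~$ anchor 2161-12-11
[out] 2161-12-11
~$ monthhop -16
[out] 2160-08-11
~$ monthhop 14
[out] 2161-10-11
~$ stepdays 222
[out] 2162-05-21
~$ anchor 1807-03-06
[out] 1807-03-06
~$ yearhop -2
[out] 1805-03-06
~$ anchor 1959-03-04
[out] 1959-03-04
~$ stepdays -278
[out] 1958-05-30

Answer: 2162-05-21


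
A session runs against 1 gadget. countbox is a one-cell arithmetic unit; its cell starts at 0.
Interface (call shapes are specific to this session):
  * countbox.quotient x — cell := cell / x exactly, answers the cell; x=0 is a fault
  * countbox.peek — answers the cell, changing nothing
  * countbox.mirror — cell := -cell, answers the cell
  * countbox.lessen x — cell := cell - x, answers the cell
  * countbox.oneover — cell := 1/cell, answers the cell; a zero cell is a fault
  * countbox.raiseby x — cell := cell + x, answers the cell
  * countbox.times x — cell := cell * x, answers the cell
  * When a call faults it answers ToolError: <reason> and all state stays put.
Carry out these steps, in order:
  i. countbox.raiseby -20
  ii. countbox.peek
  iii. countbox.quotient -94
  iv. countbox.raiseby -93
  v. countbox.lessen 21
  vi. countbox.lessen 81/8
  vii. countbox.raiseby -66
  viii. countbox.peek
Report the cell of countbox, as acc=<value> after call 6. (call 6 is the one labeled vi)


-> countbox.raiseby(x→-20)
<- -20
-> countbox.peek()
<- -20
-> countbox.quotient(x→-94)
<- 10/47
-> countbox.raiseby(x→-93)
<- -4361/47
-> countbox.lessen(x→21)
<- -5348/47
-> countbox.lessen(x→81/8)
<- -46591/376
-> countbox.raiseby(x→-66)
<- -71407/376
-> countbox.peek()
<- -71407/376

Answer: acc=-46591/376


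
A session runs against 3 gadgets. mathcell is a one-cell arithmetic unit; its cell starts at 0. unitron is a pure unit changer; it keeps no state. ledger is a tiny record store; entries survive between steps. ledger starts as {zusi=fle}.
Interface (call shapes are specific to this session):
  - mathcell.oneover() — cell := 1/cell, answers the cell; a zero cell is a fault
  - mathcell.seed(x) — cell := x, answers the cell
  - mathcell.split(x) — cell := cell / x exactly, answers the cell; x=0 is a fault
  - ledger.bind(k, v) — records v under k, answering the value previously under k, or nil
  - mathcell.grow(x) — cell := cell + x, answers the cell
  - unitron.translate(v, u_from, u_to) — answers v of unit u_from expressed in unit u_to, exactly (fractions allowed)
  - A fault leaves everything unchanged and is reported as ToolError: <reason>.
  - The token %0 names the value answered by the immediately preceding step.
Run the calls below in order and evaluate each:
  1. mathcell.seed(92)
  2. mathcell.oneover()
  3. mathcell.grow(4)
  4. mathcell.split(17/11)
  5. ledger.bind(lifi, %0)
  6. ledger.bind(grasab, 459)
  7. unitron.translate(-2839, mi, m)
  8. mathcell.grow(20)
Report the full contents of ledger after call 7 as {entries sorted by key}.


% mathcell.seed(x→92) == 92
% mathcell.oneover() == 1/92
% mathcell.grow(x→4) == 369/92
% mathcell.split(x→17/11) == 4059/1564
% ledger.bind(k→lifi, v→%0) == nil
% ledger.bind(k→grasab, v→459) == nil
% unitron.translate(v→-2839, u_from→mi, u_to→m) == -571115952/125
% mathcell.grow(x→20) == 35339/1564

Answer: {grasab=459, lifi=4059/1564, zusi=fle}


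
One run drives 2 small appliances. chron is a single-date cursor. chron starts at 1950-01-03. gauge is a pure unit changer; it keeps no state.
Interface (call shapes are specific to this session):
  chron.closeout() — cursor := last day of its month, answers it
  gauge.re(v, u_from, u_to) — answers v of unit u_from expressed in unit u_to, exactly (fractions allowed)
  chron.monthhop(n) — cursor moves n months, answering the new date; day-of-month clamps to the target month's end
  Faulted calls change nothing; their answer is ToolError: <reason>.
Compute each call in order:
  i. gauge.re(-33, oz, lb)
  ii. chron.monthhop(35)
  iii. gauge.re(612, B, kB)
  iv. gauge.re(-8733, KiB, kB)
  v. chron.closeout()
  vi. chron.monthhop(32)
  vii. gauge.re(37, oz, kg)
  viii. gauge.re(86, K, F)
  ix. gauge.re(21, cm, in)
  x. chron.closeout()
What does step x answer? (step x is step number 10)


Answer: 1955-08-31

Derivation:
$ re v: -33 u_from: oz u_to: lb
= -33/16
$ monthhop n: 35
= 1952-12-03
$ re v: 612 u_from: B u_to: kB
= 153/250
$ re v: -8733 u_from: KiB u_to: kB
= -1117824/125
$ closeout
= 1952-12-31
$ monthhop n: 32
= 1955-08-31
$ re v: 37 u_from: oz u_to: kg
= 1678291769/1600000000
$ re v: 86 u_from: K u_to: F
= -30487/100
$ re v: 21 u_from: cm u_to: in
= 1050/127
$ closeout
= 1955-08-31


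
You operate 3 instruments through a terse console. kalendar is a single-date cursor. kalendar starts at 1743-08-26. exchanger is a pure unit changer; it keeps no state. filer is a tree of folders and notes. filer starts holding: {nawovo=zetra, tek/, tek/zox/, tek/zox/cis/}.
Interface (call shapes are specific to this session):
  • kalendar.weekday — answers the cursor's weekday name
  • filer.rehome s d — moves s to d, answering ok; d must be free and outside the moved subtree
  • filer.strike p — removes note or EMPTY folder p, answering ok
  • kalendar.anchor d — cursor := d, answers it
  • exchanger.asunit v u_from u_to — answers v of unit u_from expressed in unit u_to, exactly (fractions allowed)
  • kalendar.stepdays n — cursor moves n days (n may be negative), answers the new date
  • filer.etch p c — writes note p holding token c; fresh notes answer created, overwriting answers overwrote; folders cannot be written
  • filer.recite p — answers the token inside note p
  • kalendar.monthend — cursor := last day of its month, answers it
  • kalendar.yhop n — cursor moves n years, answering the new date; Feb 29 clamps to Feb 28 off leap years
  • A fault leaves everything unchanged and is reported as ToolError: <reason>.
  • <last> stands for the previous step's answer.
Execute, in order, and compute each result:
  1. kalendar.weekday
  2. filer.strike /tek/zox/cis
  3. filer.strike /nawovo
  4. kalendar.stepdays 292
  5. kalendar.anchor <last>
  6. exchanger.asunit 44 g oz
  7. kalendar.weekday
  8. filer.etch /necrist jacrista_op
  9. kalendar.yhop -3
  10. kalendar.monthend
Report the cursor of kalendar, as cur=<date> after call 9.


Answer: cur=1741-06-13

Derivation:
-> kalendar.weekday()
<- Monday
-> filer.strike(p: /tek/zox/cis)
<- ok
-> filer.strike(p: /nawovo)
<- ok
-> kalendar.stepdays(n: 292)
<- 1744-06-13
-> kalendar.anchor(d: <last>)
<- 1744-06-13
-> exchanger.asunit(v: 44, u_from: g, u_to: oz)
<- 6400000/4123567
-> kalendar.weekday()
<- Saturday
-> filer.etch(p: /necrist, c: jacrista_op)
<- created
-> kalendar.yhop(n: -3)
<- 1741-06-13
-> kalendar.monthend()
<- 1741-06-30


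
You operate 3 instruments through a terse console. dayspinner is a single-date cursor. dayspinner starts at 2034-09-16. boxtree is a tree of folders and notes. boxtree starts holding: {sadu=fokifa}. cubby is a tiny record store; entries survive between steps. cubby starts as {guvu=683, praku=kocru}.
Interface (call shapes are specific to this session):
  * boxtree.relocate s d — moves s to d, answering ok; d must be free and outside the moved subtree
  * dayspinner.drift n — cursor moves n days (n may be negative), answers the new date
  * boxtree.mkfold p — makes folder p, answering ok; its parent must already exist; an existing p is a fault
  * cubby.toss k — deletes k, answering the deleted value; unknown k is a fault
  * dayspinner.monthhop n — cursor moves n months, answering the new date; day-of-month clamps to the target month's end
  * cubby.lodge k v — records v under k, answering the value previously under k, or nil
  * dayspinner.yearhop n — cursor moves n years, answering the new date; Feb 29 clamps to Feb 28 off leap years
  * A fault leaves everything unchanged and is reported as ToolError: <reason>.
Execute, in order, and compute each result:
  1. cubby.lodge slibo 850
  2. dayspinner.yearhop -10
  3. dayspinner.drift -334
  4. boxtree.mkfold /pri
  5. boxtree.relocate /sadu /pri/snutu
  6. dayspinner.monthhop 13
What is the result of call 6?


Act: lodge[k='slibo'; v='850']
Obs: nil
Act: yearhop[n='-10']
Obs: 2024-09-16
Act: drift[n='-334']
Obs: 2023-10-18
Act: mkfold[p='/pri']
Obs: ok
Act: relocate[s='/sadu'; d='/pri/snutu']
Obs: ok
Act: monthhop[n='13']
Obs: 2024-11-18

Answer: 2024-11-18


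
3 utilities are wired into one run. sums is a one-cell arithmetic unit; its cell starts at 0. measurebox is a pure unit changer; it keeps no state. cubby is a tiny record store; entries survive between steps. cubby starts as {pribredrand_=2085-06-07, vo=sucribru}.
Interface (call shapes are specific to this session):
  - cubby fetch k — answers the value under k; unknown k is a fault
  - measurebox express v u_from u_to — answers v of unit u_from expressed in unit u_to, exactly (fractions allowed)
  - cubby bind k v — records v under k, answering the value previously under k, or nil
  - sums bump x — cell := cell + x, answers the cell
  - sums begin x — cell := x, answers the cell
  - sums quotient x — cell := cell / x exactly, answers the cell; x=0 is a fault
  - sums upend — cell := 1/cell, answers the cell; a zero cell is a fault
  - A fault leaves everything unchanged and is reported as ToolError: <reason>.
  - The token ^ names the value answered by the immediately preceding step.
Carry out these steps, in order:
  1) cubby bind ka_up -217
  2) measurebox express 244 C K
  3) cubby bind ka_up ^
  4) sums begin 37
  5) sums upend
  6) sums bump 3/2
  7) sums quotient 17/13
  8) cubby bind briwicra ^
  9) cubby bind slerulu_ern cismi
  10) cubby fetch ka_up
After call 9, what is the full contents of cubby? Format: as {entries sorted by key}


# cubby bind(k→ka_up, v→-217) ~> nil
# measurebox express(v→244, u_from→C, u_to→K) ~> 10343/20
# cubby bind(k→ka_up, v→^) ~> -217
# sums begin(x→37) ~> 37
# sums upend() ~> 1/37
# sums bump(x→3/2) ~> 113/74
# sums quotient(x→17/13) ~> 1469/1258
# cubby bind(k→briwicra, v→^) ~> nil
# cubby bind(k→slerulu_ern, v→cismi) ~> nil
# cubby fetch(k→ka_up) ~> 10343/20

Answer: {briwicra=1469/1258, ka_up=10343/20, pribredrand_=2085-06-07, slerulu_ern=cismi, vo=sucribru}


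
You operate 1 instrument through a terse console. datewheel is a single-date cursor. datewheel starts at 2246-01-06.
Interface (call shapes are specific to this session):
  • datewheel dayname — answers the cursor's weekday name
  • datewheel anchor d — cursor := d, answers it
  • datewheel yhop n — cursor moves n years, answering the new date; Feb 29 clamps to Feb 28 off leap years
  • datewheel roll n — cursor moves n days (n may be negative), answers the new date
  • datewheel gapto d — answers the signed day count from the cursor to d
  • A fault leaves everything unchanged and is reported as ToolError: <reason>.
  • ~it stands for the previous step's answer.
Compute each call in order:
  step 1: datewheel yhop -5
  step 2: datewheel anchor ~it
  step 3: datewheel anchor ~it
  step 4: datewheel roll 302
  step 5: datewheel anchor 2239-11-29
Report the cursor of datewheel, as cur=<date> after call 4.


Then datewheel yhop passing n→-5, and get 2241-01-06.
I run datewheel anchor passing d→~it, yielding 2241-01-06.
I run datewheel anchor passing d→~it, yielding 2241-01-06.
I call datewheel roll passing n→302, yielding 2241-11-04.
I try datewheel anchor passing d→2239-11-29, giving 2239-11-29.

Answer: cur=2241-11-04


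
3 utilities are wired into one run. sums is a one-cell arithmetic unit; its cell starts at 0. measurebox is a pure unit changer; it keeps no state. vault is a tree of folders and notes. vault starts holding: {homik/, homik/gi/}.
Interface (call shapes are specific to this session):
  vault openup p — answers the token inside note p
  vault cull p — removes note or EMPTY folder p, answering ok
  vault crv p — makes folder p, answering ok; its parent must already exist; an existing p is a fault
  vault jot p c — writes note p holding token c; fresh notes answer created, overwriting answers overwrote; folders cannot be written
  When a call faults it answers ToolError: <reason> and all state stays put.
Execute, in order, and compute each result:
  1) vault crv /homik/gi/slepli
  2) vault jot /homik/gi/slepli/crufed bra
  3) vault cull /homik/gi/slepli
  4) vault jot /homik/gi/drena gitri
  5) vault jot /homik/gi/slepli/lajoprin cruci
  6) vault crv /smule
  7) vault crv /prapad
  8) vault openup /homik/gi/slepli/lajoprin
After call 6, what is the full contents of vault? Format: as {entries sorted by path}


Answer: {homik/, homik/gi/, homik/gi/drena=gitri, homik/gi/slepli/, homik/gi/slepli/crufed=bra, homik/gi/slepli/lajoprin=cruci, smule/}

Derivation:
% vault crv /homik/gi/slepli
= ok
% vault jot /homik/gi/slepli/crufed bra
= created
% vault cull /homik/gi/slepli
= ToolError: not empty
% vault jot /homik/gi/drena gitri
= created
% vault jot /homik/gi/slepli/lajoprin cruci
= created
% vault crv /smule
= ok
% vault crv /prapad
= ok
% vault openup /homik/gi/slepli/lajoprin
= cruci


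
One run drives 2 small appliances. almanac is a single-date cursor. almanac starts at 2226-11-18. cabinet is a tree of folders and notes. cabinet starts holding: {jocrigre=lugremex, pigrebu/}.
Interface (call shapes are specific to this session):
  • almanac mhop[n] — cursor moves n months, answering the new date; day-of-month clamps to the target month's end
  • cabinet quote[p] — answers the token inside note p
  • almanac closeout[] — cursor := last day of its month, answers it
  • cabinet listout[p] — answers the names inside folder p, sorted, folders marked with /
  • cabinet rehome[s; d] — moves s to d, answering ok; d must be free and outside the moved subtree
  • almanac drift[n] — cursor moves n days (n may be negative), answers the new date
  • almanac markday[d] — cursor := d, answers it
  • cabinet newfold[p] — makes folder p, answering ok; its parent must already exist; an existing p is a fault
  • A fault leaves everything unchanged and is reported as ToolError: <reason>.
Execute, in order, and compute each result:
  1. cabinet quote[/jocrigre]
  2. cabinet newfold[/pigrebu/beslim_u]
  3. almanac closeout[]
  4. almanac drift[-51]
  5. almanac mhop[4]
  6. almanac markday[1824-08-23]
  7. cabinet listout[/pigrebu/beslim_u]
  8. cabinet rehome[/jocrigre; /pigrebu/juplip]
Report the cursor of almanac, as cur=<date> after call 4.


Answer: cur=2226-10-10

Derivation:
% 1. cabinet quote(/jocrigre) => lugremex
% 2. cabinet newfold(/pigrebu/beslim_u) => ok
% 3. almanac closeout() => 2226-11-30
% 4. almanac drift(-51) => 2226-10-10
% 5. almanac mhop(4) => 2227-02-10
% 6. almanac markday(1824-08-23) => 1824-08-23
% 7. cabinet listout(/pigrebu/beslim_u) => []
% 8. cabinet rehome(/jocrigre, /pigrebu/juplip) => ok
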